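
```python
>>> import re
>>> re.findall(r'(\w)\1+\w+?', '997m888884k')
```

['9', '8']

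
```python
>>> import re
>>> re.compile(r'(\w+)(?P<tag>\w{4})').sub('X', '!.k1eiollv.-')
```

'!.X.-'

The pattern matches one or more of a word character (captured); then exactly 4 of a word character (captured as 'tag').
Matches: at [2:10] → 'k1eiollv'.
Every occurrence is swapped for 'X'.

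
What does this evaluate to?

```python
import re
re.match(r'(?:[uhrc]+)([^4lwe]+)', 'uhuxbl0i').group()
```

'uhuxb'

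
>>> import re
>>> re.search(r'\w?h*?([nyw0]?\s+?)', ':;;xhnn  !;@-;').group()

The pattern matches optionally a word character, then zero or more of the literal 'h' (lazy); then optionally one of [nyw0], then one or more of whitespace (lazy) (captured).
Unlike `match`, `search` isn't anchored — it looks for the pattern anywhere in the string.
The match spans [5:8] → 'nn '.
Captured: group 1 = 'n '.

'nn '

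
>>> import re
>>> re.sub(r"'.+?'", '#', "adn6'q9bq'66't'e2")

'adn6#66#e2'

Lazy quantifiers expand one character at a time until the remainder of the pattern can match.
Matches: at [4:10] → "'q9bq'"; at [12:15] → "'t'".
Each match is replaced by '#'.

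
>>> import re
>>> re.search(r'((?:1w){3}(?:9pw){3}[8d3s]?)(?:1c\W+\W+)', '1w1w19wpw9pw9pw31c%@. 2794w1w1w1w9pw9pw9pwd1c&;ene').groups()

('1w1w1w9pw9pw9pwd',)

The match spans [27:47] → '1w1w1w9pw9pw9pwd1c&;'.
Captured: group 1 = '1w1w1w9pw9pw9pwd'.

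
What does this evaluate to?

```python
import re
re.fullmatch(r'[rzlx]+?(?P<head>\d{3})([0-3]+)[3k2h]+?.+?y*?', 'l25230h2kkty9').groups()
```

('252', '30')

Pattern: one or more of one of [rzlx] (lazy); then exactly 3 of a digit (captured as 'head'); then one or more of a character in [0-3] (captured); then one or more of one of [3k2h] (lazy), then one or more of any character (lazy), then zero or more of a literal 'y' (lazy).
`re.fullmatch` is like wrapping the pattern in `^…$` (in single-line mode).
The match spans [0:13] → 'l25230h2kkty9'.
Captured: group 1 = '252', group 2 = '30'.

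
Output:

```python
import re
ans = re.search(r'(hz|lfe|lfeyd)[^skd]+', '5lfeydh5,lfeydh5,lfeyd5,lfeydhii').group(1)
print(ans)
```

lfe

The match spans [1:5] → 'lfey'.
Captured: group 1 = 'lfe'.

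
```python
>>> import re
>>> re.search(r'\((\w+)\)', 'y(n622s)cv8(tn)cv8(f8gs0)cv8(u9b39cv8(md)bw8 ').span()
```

The match spans [1:8] → '(n622s)'.

(1, 8)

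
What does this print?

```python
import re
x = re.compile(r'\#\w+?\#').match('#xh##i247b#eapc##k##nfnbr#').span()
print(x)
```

`match` is anchored at position 0; if the pattern doesn't fit there, it returns None.
The match spans [0:4] → '#xh#'.

(0, 4)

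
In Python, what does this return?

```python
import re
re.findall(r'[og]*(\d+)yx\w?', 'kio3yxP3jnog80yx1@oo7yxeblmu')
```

The pattern matches zero or more of one of [og]; then one or more of a digit (captured); then the literal 'yx', then optionally a word character.
Scanning left to right: at [2:7] match 'o3yxP', group 1 = '3'; at [10:17] match 'og80yx1', group 1 = '80'; at [18:24] match 'oo7yxe', group 1 = '7'.
Because there's exactly one group, `findall` drops the full match and keeps group 1 from each hit.

['3', '80', '7']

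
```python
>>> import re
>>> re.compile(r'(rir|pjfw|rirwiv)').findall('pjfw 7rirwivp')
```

['pjfw', 'rir']

The regex engine tests alternatives in the order written; an earlier branch that matches wins even if a later one would match more.
Walking the string: at [0:4] match 'pjfw', group 1 = 'pjfw'; at [6:9] match 'rir', group 1 = 'rir'.
With a single group, `findall` returns only what that group captured — 2 items.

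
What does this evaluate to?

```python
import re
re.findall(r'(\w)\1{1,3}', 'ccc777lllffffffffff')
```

['c', '7', 'l', 'f', 'f', 'f']

`\1` is not a pattern — it's the concrete string captured by group 1, re-applied verbatim.
Matches: at [0:3] match 'ccc', group 1 = 'c'; at [3:6] match '777', group 1 = '7'; at [6:9] match 'lll', group 1 = 'l'; at [9:13] match 'ffff', group 1 = 'f'; at [13:17] match 'ffff', group 1 = 'f'; ….
One capturing group, so `findall` returns just the captured substring from each match — 6 in all.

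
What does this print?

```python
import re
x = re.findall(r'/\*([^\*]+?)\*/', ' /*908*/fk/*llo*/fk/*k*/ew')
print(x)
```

['908', 'llo', 'k']

Walking the string: at [1:8] match '/*908*/', group 1 = '908'; at [10:17] match '/*llo*/', group 1 = 'llo'; at [19:24] match '/*k*/', group 1 = 'k'.
`findall` collects group 1 from each match (3 total).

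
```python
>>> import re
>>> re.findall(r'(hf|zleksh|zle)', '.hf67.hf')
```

Scanning left to right: at [1:3] match 'hf', group 1 = 'hf'; at [6:8] match 'hf', group 1 = 'hf'.
With a single group, `findall` returns only what that group captured — 2 items.

['hf', 'hf']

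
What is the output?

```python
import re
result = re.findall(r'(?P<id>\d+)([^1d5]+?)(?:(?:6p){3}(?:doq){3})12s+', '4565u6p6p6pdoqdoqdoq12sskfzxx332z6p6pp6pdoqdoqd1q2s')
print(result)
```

[('4565', 'u')]

The pattern matches one or more of a digit (captured as 'id'); then one or more of any character except [1d5] (lazy) (captured); then the literal '6p' repeated 3 times, then the literal 'doq' repeated 3 times (non-capturing group); then the literal '12', then one or more of the literal 's'.
Walking the string: at [0:24] match '4565u6p6p6pdoqdoqdoq12ss', groups = ('4565', 'u').
Multiple groups make `findall` return tuples — one 2-tuple for the one match.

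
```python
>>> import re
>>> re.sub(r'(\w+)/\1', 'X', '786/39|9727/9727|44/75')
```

'786/39|X|44/75'

A backreference is literal: `\1` must see the identical characters the first group matched.
Matches: at [7:16] → '9727/9727'.
Every occurrence is swapped for 'X'.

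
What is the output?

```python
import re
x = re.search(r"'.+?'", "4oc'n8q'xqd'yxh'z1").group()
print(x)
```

With the lazy modifier that quantifier settles for the fewest repetitions that let the rest of the pattern succeed (the atoms after it are unaffected and can still be greedy).
The match spans [3:8] → "'n8q'".

'n8q'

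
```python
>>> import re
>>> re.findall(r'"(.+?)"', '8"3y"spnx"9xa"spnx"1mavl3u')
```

['3y', '9xa']

With a single group, `findall` returns only what that group captured — 2 items.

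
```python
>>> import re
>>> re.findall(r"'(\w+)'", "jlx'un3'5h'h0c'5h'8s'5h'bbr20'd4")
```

['un3', 'h0c', '8s', 'bbr20']

Scanning left to right: at [3:8] match "'un3'", group 1 = 'un3'; at [10:15] match "'h0c'", group 1 = 'h0c'; at [17:21] match "'8s'", group 1 = '8s'; at [23:30] match "'bbr20'", group 1 = 'bbr20'.
With a single group, `findall` returns only what that group captured — 4 items.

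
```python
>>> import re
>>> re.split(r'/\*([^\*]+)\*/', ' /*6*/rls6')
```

Matches to split on: at [1:6] → '/*6*/'.
Because the pattern has a capturing group, `split` also inserts each captured text between the pieces.

[' ', '6', 'rls6']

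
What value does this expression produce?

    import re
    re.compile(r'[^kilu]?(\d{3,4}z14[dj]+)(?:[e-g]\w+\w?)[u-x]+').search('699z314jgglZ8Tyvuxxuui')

This matches optionally any character except [kilu]; then 3 to 4 of a digit, then the literal 'z14', then one or more of one of [dj] (captured); then a character in [e-g], then one or more of a word character, then optionally a word character (non-capturing group); then one or more of a character in [u-x].
`re.search` scans for the first position where the pattern succeeds.
Here the pattern never matches, so the call returns None.

None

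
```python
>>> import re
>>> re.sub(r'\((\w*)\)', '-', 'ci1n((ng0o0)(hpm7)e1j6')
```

'ci1n(--e1j6'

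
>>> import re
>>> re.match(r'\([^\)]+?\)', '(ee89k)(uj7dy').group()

With `match`, the pattern is implicitly anchored at the beginning.
The match spans [0:7] → '(ee89k)'.

'(ee89k)'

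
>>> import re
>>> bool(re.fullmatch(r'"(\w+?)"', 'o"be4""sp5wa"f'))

False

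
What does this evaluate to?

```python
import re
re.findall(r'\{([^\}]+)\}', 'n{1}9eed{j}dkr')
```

Walking the string: at [1:4] match '{1}', group 1 = '1'; at [8:11] match '{j}', group 1 = 'j'.
One capturing group, so `findall` returns just the captured substring from each match — 2 in all.

['1', 'j']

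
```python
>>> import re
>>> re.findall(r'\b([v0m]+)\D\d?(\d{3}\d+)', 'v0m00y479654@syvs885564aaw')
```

[('v0m00', '79654')]

Pattern: a word boundary (`\b`, zero-width); then one or more of one of [v0m] (captured); then a non-digit, then optionally a digit; then exactly 3 of a digit, then one or more of a digit (captured).
Walking the string: at [0:12] match 'v0m00y479654', groups = ('v0m00', '79654').
Multiple groups make `findall` return tuples — one 2-tuple for the one match.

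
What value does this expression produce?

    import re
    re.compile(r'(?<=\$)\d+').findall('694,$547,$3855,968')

Lookahead/lookbehind check context without consuming it, so the matched span excludes the asserted characters.
`findall` yields the raw match text (2 of them) because the pattern has no groups.

['547', '3855']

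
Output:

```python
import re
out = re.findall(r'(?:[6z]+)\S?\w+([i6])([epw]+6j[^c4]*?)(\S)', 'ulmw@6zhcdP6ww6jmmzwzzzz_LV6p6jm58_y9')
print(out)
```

A `+?`/`*?`/`{m,n}?` starts at its minimum and grows only as far as needed for what follows to match.
With 3 capturing groups, `findall` returns a 3-tuple per match.

[('6', 'p6j', 'm')]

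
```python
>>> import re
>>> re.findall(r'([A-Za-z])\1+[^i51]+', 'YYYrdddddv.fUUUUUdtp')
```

['Y']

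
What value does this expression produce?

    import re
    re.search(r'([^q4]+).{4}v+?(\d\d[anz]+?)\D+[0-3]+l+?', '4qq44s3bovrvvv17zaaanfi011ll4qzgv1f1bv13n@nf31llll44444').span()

(5, 27)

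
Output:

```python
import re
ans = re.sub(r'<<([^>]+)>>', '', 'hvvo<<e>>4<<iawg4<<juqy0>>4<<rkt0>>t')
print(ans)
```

Matches: at [4:9] → '<<e>>'; at [10:26] → '<<iawg4<<juqy0>>'; at [27:35] → '<<rkt0>>'.
`sub` substitutes '' at each match site.

hvvo44t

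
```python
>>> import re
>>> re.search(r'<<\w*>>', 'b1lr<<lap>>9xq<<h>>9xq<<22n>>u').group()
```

`re.search` scans for the first position where the pattern succeeds.
The match spans [4:11] → '<<lap>>'.

'<<lap>>'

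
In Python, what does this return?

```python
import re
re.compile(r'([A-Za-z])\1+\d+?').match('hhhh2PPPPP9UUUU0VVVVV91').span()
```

(0, 5)

`\1` has to match the exact text group 1 already captured.
With `match`, the pattern is implicitly anchored at the beginning.
The match spans [0:5] → 'hhhh2'.
Captured: group 1 = 'h'.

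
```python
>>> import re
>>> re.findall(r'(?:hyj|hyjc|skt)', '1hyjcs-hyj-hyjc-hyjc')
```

['hyj', 'hyj', 'hyj', 'hyj']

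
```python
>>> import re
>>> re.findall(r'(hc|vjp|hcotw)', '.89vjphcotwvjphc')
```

Branches in `(...|...)` are attempted left-to-right; the first branch that allows the whole pattern to succeed is taken.
Scanning left to right: at [3:6] match 'vjp', group 1 = 'vjp'; at [6:8] match 'hc', group 1 = 'hc'; at [11:14] match 'vjp', group 1 = 'vjp'; at [14:16] match 'hc', group 1 = 'hc'.
Because there's exactly one group, `findall` drops the full match and keeps group 1 from each hit.

['vjp', 'hc', 'vjp', 'hc']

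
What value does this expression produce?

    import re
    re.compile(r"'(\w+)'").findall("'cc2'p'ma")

`findall` collects group 1 from the one match (1 total).

['cc2']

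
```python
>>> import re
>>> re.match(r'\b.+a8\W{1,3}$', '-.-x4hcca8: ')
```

Pattern: a word boundary (`\b`, zero-width); then one or more of any character, then the literal 'a8'; then 1 to 3 of a non-word character; then anchored at the end.
`re.match` only tries the pattern at the start of the string.
Here the pattern fails at index 0, so the call returns None.

None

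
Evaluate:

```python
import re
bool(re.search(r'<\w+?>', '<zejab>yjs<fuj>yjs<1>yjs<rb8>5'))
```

True

The match spans [0:7] → '<zejab>'.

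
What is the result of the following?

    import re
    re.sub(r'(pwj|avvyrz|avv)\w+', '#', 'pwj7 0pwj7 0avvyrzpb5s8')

Every occurrence is swapped for '#'.

'# 0# 0#'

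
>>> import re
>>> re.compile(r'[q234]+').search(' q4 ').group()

Pattern: one or more of one of [q234].
The match spans [1:3] → 'q4'.

'q4'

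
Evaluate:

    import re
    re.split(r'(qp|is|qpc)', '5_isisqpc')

The regex engine tests alternatives in the order written; an earlier branch that matches wins even if a later one would match more.
The group in the pattern means `split` returns the separators' captures alongside the pieces.

['5_', 'is', '', 'is', '', 'qp', 'c']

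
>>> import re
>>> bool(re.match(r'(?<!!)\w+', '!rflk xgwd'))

`re.match` only tries the pattern at the start of the string.
Here the pattern fails at index 0, so the call returns None, and `bool(None)` is False.

False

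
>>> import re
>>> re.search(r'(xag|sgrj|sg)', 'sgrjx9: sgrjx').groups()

Branches in `(...|...)` are attempted left-to-right; the first branch that allows the whole pattern to succeed is taken.
`search` walks the string left to right and returns the first match it finds.
The match spans [0:4] → 'sgrj'.
Captured: group 1 = 'sgrj'.

('sgrj',)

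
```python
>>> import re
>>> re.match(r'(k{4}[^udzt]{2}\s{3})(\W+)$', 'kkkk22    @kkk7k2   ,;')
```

None

This matches exactly 4 of the literal 'k', then exactly 2 of any character except [udzt], then exactly 3 of whitespace (captured); then one or more of a non-word character (captured); then anchored at the end.
`match` is anchored at position 0; if the pattern doesn't fit there, it returns None.
Here the string doesn't start with a match, so the call returns None.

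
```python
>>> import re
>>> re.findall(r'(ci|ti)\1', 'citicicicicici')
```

['ci', 'ci']

`\1` has to match the exact text group 1 already captured.
Walking the string: at [4:8] match 'cici', group 1 = 'ci'; at [8:12] match 'cici', group 1 = 'ci'.
`findall` collects group 1 from each match (2 total).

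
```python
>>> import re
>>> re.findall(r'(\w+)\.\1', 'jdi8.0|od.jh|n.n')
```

['n']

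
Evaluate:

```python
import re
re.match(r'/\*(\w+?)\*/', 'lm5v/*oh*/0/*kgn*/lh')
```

`match` is anchored at position 0; if the pattern doesn't fit there, it returns None.
Here position 0 doesn't satisfy it, so the call returns None.

None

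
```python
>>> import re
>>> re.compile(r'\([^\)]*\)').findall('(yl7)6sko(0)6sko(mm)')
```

`findall` yields the raw match text (3 of them) because the pattern has no groups.

['(yl7)', '(0)', '(mm)']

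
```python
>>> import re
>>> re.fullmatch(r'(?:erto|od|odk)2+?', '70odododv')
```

`re.fullmatch` requires the pattern to consume the entire string.
Here the pattern can't cover the whole string, so the call returns None.

None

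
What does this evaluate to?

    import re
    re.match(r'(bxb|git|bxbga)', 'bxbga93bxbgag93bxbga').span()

(0, 3)

With `match`, the pattern is implicitly anchored at the beginning.
The match spans [0:3] → 'bxb'.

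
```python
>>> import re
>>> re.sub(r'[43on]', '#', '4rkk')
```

Pattern: one of [43on].
Matches: at [0:1] → '4'.
`sub` substitutes '#' at each match site.

'#rkk'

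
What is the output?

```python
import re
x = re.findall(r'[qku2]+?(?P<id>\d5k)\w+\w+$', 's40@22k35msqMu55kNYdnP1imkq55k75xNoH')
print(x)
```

This matches one or more of one of [qku2] (lazy); then a digit, then the literal '5k' (captured as 'id'); then one or more of a word character, then one or more of a word character; then anchored at the end.
Matches: at [13:36] match 'u55kNYdnP1imkq55k75xNoH', group 1 = '55k'.
With a single group, `findall` returns only what that group captured — 1 item.

['55k']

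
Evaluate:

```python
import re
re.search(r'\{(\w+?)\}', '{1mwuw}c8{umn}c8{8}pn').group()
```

'{1mwuw}'

The match spans [0:7] → '{1mwuw}'.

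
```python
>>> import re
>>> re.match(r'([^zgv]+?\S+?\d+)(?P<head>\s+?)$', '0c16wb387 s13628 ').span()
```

(0, 17)

Pattern: one or more of any character except [zgv] (lazy), then one or more of a non-whitespace character (lazy), then one or more of a digit (captured); then one or more of whitespace (lazy) (captured as 'head'); then anchored at the end.
With `match`, the pattern is implicitly anchored at the beginning.
The match spans [0:17] → '0c16wb387 s13628 '.
Captured: group 1 = '0c16wb387 s13628', group 2 = ' '.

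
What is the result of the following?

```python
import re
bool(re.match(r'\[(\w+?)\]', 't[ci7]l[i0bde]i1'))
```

False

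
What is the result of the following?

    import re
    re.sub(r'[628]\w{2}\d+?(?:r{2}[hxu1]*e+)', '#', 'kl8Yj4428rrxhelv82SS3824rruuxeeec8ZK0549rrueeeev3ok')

This matches one of [628], then exactly 2 of a word character; then one or more of a digit (lazy); then exactly 2 of a literal 'r', then zero or more of one of [hxu1], then one or more of the literal 'e' (non-capturing group).
Matches: at [2:14] → '8Yj4428rrxhe'; at [17:32] → '2SS3824rruuxeee'; at [33:47] → '8ZK0549rrueeee'.
Each match is replaced by '#'.

'kl#lv8#c#v3ok'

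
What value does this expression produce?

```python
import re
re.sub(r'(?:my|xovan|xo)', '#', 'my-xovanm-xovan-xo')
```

'#-#m-#-#'

Branches in `(...|...)` are attempted left-to-right; the first branch that allows the whole pattern to succeed is taken.
`sub` substitutes '#' at each match site.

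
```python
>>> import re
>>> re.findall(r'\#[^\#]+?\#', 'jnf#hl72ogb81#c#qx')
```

['#hl72ogb81#']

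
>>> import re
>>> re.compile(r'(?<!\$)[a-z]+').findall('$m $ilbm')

['lbm']

Because the assertion is negative and zero-width, positions next to the forbidden text are skipped.
Scanning left to right: at [5:8] → 'lbm'.
Since nothing is captured, `findall` lists the 1 matched substring directly.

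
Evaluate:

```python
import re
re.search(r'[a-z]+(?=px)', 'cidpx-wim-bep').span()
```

(0, 3)

The `(?=…)`/`(?<=…)` assertion just peeks at neighbouring text; it doesn't advance the match position.
The match spans [0:3] → 'cid'.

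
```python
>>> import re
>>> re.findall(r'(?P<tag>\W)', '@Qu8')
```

Pattern: a non-word character (captured as 'tag').
Walking the string: at [0:1] match '@', group 1 = '@'.
Because there's exactly one group, `findall` drops the full match and keeps group 1 from the one hit.

['@']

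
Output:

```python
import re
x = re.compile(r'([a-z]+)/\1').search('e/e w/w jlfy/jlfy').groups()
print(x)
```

('e',)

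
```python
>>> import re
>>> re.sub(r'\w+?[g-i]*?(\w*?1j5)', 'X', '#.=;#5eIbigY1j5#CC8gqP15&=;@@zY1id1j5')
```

'#.=;#X#CC8gqP15&=;@@X'

`sub` substitutes 'X' at each match site.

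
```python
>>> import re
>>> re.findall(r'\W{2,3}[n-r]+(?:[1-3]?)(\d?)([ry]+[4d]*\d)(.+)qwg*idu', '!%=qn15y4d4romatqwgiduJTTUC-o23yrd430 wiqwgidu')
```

[('5', 'y4d4', 'romatqwgiduJTTUC-o23yrd430 wi')]

This matches 2 to 3 of a non-word character, then one or more of a character in [n-r]; then optionally a character in [1-3] (non-capturing group); then optionally a digit (captured); then one or more of one of [ry], then zero or more of one of [4d], then a digit (captured); then one or more of any character (captured); then the literal 'qw', then zero or more of the literal 'g', then the literal 'idu'.
Walking the string: at [0:46] match '!%=qn15y4d4romatqwgiduJTTUC-o23yrd430 wiqwgidu', groups = ('5', 'y4d4', 'romatqwgiduJTTUC-o23yrd430 wi').
`findall` packs the 3 group values into a tuple for every match.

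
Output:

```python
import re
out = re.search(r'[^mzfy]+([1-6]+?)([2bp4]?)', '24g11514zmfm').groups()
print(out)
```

The pattern matches one or more of any character except [mzfy]; then one or more of a character in [1-6] (lazy) (captured); then optionally one of [2bp4] (captured).
`search` walks the string left to right and returns the first match it finds.
The match spans [0:8] → '24g11514'.
Captured: group 1 = '4', group 2 = ''.

('4', '')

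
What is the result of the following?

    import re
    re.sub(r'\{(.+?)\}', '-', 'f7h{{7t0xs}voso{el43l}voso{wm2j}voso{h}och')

'f7h-voso-voso-voso-och'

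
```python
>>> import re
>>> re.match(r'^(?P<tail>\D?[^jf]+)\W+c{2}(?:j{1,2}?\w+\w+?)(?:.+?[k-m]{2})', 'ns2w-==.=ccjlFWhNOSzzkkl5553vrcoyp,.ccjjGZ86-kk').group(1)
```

'ns2w-==.'

The match spans [0:47] → 'ns2w-==.=ccjlFWhNOSzzkkl5553vrcoyp,.ccjjGZ86-kk'.
Captured: group 1 = 'ns2w-==.'.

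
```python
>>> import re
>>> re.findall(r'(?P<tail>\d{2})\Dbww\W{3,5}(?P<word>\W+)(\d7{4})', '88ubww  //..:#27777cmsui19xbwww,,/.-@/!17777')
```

[('88', '.:#', '27777')]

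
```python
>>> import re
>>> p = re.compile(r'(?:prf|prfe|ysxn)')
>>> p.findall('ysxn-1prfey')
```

['ysxn', 'prf']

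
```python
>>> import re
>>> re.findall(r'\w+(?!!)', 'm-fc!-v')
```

A negative assertion filters positions out without eating any characters.
With no groups in the pattern, `findall` gives back each whole match — 3 here.

['m', 'f', 'v']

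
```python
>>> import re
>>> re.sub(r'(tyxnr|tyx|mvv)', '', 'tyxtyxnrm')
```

'm'

Alternation isn't longest-match — the leftmost alternative that fits at this position is chosen.
Every occurrence is swapped for ''.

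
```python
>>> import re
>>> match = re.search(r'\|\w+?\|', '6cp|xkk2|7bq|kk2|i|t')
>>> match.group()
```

The match spans [3:9] → '|xkk2|'.

'|xkk2|'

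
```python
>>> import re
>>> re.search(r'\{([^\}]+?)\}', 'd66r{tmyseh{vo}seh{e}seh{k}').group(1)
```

'tmyseh{vo'

`search` walks the string left to right and returns the first match it finds.
The match spans [4:15] → '{tmyseh{vo}'.
Captured: group 1 = 'tmyseh{vo'.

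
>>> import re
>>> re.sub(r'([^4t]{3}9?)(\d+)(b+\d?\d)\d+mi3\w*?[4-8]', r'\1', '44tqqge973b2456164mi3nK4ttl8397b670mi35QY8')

The pattern matches exactly 3 of any character except [4t], then optionally a literal '9' (captured); then one or more of a digit (captured); then one or more of the literal 'b', then optionally a digit, then a digit (captured); then one or more of a digit, then the literal 'mi3', then zero or more of a word character (lazy); then a character in [4-8].
With the lazy modifier that quantifier settles for the fewest repetitions that let the rest of the pattern succeed (the atoms after it are unaffected and can still be greedy).
Matches: at [4:24] → 'qge973b2456164mi3nK4'; at [26:39] → 'l8397b670mi35'.
Each match is replaced using the text its own group 1 captured.

'44tqqge9ttl839QY8'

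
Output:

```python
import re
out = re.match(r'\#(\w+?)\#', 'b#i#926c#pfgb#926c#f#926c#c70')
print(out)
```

None

`re.match` only tries the pattern at the start of the string.
Here the pattern fails at index 0, so the call returns None.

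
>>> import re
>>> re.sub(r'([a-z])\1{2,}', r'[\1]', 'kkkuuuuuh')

'[k][u]h'

`\1` has to match the exact text group 1 already captured.
Matches: at [0:3] → 'kkk'; at [3:8] → 'uuuuu'.
The replacement refers to a captured group, so each match is rewritten using its own captured text.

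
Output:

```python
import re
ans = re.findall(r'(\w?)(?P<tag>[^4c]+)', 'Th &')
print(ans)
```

The pattern matches optionally a word character (captured); then one or more of any character except [4c] (captured as 'tag').
Walking the string: at [0:4] match 'Th &', groups = ('T', 'h &').
`findall` packs the 2 group values into a tuple for every match.

[('T', 'h &')]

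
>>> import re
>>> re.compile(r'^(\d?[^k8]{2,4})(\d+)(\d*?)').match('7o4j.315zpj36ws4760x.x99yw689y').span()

`re.match` only tries the pattern at the start of the string.
The match spans [0:8] → '7o4j.315'.

(0, 8)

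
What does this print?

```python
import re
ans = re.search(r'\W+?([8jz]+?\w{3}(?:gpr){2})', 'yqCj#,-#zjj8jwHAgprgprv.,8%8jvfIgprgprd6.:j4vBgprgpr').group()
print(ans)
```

Pattern: one or more of a non-word character (lazy); then one or more of one of [8jz] (lazy), then exactly 3 of a word character, then the literal 'gpr' repeated 2 times (captured).
Unlike `match`, `search` isn't anchored — it looks for the pattern anywhere in the string.
The match spans [4:22] → '#,-#zjj8jwHAgprgpr'.
Captured: group 1 = 'zjj8jwHAgprgpr'.

#,-#zjj8jwHAgprgpr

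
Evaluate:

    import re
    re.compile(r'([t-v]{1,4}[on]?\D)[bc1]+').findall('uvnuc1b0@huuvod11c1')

Pattern: 1 to 4 of a character in [t-v], then optionally one of [on], then a non-digit (captured); then one or more of one of [bc1].
`findall` collects group 1 from each match (2 total).

['uvnu', 'uuvod']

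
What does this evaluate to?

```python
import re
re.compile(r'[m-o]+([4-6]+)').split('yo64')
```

['y', '64', '']

The pattern matches one or more of a character in [m-o]; then one or more of a character in [4-6] (captured).
Matches to split on: at [1:4] → 'o64'.
With a capturing group present, the delimiter's captured portion is kept in the result list.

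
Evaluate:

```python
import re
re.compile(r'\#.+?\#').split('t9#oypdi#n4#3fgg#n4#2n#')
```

A non-greedy quantifier consumes as few characters as it can — just enough that the remainder of the pattern still matches from where it stops; whatever follows it matches normally.
Each match becomes a cut point; 4 segments remain.

['t9', 'n4', 'n4', '']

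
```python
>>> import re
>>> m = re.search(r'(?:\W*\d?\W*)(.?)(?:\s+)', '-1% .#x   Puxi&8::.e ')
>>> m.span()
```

(0, 10)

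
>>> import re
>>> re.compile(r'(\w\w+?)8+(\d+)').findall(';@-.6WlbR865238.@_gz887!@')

The `?` after the quantifier makes it lazy — it takes as little as possible before letting the rest of the pattern try.
2 groups means each result is a tuple of 2 captured strings — 2 here.

[('6WlbR', '65238'), ('_gz', '7')]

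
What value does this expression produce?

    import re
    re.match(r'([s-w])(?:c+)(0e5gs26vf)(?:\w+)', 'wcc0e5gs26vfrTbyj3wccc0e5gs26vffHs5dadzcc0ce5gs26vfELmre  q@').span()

This matches a character in [s-w] (captured); then one or more of a literal 'c' (non-capturing group); then the literal '0e5', then the literal 'gs2', then the literal '6vf' (captured); then one or more of a word character (non-capturing group).
`re.match` only tries the pattern at the start of the string.
The match spans [0:56] → 'wcc0e5gs26vfrTbyj3wccc0e5gs26vffHs5dadzcc0ce5gs26vfELmre'.
Captured: group 1 = 'w', group 2 = '0e5gs26vf'.

(0, 56)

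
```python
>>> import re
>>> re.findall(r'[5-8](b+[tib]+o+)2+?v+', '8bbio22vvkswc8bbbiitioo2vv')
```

This matches a character in [5-8]; then one or more of a literal 'b', then one or more of one of [tib], then one or more of the literal 'o' (captured); then one or more of the literal '2' (lazy), then one or more of the literal 'v'.
One capturing group, so `findall` returns just the captured substring from each match — 2 in all.

['bbio', 'bbbiitioo']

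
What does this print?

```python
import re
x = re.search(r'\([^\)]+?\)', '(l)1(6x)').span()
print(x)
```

`re.search` tries every starting position until one works.
The match spans [0:3] → '(l)'.

(0, 3)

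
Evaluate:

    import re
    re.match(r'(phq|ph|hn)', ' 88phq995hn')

None

`re.match` only tries the pattern at the start of the string.
Here position 0 doesn't satisfy it, so the call returns None.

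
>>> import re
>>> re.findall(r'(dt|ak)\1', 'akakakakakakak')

['ak', 'ak', 'ak']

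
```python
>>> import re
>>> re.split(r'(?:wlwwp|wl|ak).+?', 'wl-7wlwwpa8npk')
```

['', '7', '8npk']

The regex engine tests alternatives in the order written; an earlier branch that matches wins even if a later one would match more.
Matches to split on: at [0:3] → 'wl-'; at [4:10] → 'wlwwpa'.
Each match becomes a cut point; 3 segments remain.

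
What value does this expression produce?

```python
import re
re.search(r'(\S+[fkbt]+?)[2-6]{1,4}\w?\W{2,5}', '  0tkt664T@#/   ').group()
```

'0tkt664T@#/  '

The pattern matches one or more of a non-whitespace character, then one or more of one of [fkbt] (lazy) (captured); then 1 to 4 of a character in [2-6], then optionally a word character, then 2 to 5 of a non-word character.
Unlike `match`, `search` isn't anchored — it looks for the pattern anywhere in the string.
The match spans [2:15] → '0tkt664T@#/  '.
Captured: group 1 = '0tkt'.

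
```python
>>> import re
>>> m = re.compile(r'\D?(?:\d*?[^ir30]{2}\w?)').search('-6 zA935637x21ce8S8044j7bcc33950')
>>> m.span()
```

A `+?`/`*?`/`{m,n}?` starts at its minimum and grows only as far as needed for what follows to match.
The match spans [0:4] → '-6 z'.

(0, 4)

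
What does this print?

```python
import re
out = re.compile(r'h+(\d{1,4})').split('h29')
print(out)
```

The pattern matches one or more of a literal 'h'; then 1 to 4 of a digit (captured).
Matches to split on: at [0:3] → 'h29'.
`re.split` interleaves the captured-group text with the surrounding fragments.

['', '29', '']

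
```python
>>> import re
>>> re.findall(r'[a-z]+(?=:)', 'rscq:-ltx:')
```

['rscq', 'ltx']

The `(?=…)`/`(?<=…)` assertion just peeks at neighbouring text; it doesn't advance the match position.
Walking the string: at [0:4] → 'rscq'; at [6:9] → 'ltx'.
Since nothing is captured, `findall` lists the 2 matched substrings directly.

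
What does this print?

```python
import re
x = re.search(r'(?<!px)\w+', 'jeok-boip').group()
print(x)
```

A negative assertion filters positions out without eating any characters.
The match spans [0:4] → 'jeok'.

jeok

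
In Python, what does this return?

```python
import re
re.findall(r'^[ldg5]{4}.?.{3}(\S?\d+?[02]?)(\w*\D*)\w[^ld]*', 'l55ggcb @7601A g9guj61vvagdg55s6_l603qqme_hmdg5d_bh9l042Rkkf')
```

This matches anchored at the start of the string; then exactly 4 of one of [ldg5], then optionally any character, then exactly 3 of any character; then optionally a non-whitespace character, then one or more of a digit (lazy), then optionally one of [02] (captured); then zero or more of a word character, then zero or more of a non-digit (captured); then a word character, then zero or more of any character except [ld].
Because the quantifier is non-greedy, it stops expanding at the earliest point where the rest of the pattern can succeed.
Matches: at [0:26] match 'l55ggcb @7601A g9guj61vvag', groups = ('@7', '601A g').
With 2 capturing groups, `findall` returns a 2-tuple per match.

[('@7', '601A g')]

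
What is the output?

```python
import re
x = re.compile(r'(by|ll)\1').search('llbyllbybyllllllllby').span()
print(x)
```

(6, 10)

`\1` has to match the exact text group 1 already captured.
`re.search` tries every starting position until one works.
The match spans [6:10] → 'byby'.
Captured: group 1 = 'by'.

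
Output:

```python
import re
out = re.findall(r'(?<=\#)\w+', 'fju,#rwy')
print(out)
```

Lookahead/lookbehind check context without consuming it, so the matched span excludes the asserted characters.
Walking the string: at [5:8] → 'rwy'.
`findall` yields the raw match text (1 of them) because the pattern has no groups.

['rwy']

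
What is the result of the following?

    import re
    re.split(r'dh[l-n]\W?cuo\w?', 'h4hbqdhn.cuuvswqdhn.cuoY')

['h4hbqdhn.cuuvswq', '']

The pattern matches the literal 'dh', then a character in [l-n], then optionally a non-word character; then the literal 'cuo', then optionally a word character.
Matches to split on: at [16:24] → 'dhn.cuoY'.
The string is cut at each match, leaving 2 pieces.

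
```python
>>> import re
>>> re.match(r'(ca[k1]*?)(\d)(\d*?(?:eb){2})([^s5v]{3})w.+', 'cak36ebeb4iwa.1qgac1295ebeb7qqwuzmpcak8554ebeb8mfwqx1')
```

None

Pattern: the literal 'ca', then zero or more of one of [k1] (lazy) (captured); then a digit (captured); then zero or more of a digit (lazy), then the literal 'eb' repeated 2 times (captured); then exactly 3 of any character except [s5v] (captured); then a literal 'w'; then one or more of any character.
`re.match` only tries the pattern at the start of the string.
Here position 0 doesn't satisfy it, so the call returns None.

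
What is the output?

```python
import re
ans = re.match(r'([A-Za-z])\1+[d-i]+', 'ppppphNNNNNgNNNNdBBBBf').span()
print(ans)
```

(0, 6)

`re.match` only tries the pattern at the start of the string.
The match spans [0:6] → 'ppppph'.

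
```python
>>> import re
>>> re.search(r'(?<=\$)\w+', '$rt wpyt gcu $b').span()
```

Lookahead/lookbehind check context without consuming it, so the matched span excludes the asserted characters.
Unlike `match`, `search` isn't anchored — it looks for the pattern anywhere in the string.
The match spans [1:3] → 'rt'.

(1, 3)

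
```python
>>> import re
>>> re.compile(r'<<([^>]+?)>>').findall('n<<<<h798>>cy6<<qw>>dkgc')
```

['<<h798', 'qw']

With a single group, `findall` returns only what that group captured — 2 items.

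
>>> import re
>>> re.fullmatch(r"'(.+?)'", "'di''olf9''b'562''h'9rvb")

`re.fullmatch` is like wrapping the pattern in `^…$` (in single-line mode).
Here there's no way to consume every character, so the call returns None.

None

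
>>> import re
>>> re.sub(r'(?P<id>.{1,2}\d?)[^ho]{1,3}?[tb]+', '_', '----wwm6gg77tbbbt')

This matches 1 to 2 of any character, then optionally a digit (captured as 'id'); then 1 to 3 of any character except [ho] (lazy), then one or more of one of [tb].
Each match is replaced by '_'.

'----wwm_'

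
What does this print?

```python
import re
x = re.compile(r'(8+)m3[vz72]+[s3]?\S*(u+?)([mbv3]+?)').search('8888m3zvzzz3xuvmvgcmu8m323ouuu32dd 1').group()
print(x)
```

8888m3zvzzz3xuvmvgcmu8m323ouuu3

Pattern: one or more of a literal '8' (captured); then the literal 'm3', then one or more of one of [vz72]; then optionally one of [s3], then zero or more of a non-whitespace character; then one or more of a literal 'u' (lazy) (captured); then one or more of one of [mbv3] (lazy) (captured).
`search` walks the string left to right and returns the first match it finds.
The match spans [0:31] → '8888m3zvzzz3xuvmvgcmu8m323ouuu3'.
Captured: group 1 = '8888', group 2 = 'u', group 3 = '3'.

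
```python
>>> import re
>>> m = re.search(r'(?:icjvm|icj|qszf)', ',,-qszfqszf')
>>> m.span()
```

(3, 7)

`search` walks the string left to right and returns the first match it finds.
The match spans [3:7] → 'qszf'.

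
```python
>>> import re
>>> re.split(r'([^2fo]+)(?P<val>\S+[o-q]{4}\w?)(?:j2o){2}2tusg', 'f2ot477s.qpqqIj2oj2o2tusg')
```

['f2o', 't477s', '.qpqqI', '']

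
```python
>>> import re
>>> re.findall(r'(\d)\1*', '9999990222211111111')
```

['9', '0', '2', '1']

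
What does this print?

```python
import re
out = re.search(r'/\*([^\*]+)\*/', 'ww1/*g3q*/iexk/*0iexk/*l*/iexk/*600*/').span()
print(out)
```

`search` walks the string left to right and returns the first match it finds.
The match spans [3:10] → '/*g3q*/'.
Captured: group 1 = 'g3q'.

(3, 10)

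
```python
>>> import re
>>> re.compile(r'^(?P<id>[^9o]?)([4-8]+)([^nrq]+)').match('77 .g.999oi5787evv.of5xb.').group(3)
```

' .g.999oi5787evv.of5xb.'

The match spans [0:25] → '77 .g.999oi5787evv.of5xb.'.
Captured: group 1 = '7', group 2 = '7', group 3 = ' .g.999oi5787evv.of5xb.'.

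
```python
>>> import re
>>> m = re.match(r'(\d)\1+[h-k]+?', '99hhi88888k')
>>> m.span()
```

A backreference is literal: `\1` must see the identical characters the first group matched.
With `match`, the pattern is implicitly anchored at the beginning.
The match spans [0:3] → '99h'.
Captured: group 1 = '9'.

(0, 3)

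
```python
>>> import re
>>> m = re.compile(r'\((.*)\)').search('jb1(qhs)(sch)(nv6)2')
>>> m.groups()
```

('qhs)(sch)(nv6',)

`re.search` tries every starting position until one works.
The match spans [3:18] → '(qhs)(sch)(nv6)'.
Captured: group 1 = 'qhs)(sch)(nv6'.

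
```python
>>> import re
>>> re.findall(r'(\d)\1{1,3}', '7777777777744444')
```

After group 1 captures some text, `\1` only succeeds where that same text appears again.
Matches: at [0:4] match '7777', group 1 = '7'; at [4:8] match '7777', group 1 = '7'; at [8:11] match '777', group 1 = '7'; at [11:15] match '4444', group 1 = '4'.
Because there's exactly one group, `findall` drops the full match and keeps group 1 from each hit.

['7', '7', '7', '4']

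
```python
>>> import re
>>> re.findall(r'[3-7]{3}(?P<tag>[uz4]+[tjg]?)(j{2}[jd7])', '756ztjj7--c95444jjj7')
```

The pattern matches exactly 3 of a character in [3-7]; then one or more of one of [uz4], then optionally one of [tjg] (captured as 'tag'); then exactly 2 of a literal 'j', then one of [jd7] (captured).
With 2 capturing groups, `findall` returns a 2-tuple per match.

[('zt', 'jj7'), ('4j', 'jj7')]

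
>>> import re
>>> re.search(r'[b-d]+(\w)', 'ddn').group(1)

'n'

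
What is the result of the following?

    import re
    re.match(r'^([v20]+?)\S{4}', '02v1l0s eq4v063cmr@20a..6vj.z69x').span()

`re.match` won't scan ahead — the pattern has to work from the very first character.
The match spans [0:5] → '02v1l'.

(0, 5)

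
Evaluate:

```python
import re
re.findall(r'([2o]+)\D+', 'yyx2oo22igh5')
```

['2oo22']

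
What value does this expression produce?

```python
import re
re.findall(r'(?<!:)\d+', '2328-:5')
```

['2328']

A negative assertion filters positions out without eating any characters.
No capturing groups, so `findall` returns the 1 full match string.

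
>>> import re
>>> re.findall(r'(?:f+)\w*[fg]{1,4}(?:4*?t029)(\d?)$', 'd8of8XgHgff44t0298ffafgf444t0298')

Pattern: one or more of a literal 'f' (non-capturing group); then zero or more of a word character, then 1 to 4 of one of [fg]; then zero or more of the literal '4' (lazy), then the literal 't0', then the literal '29' (non-capturing group); then optionally a digit (captured); then anchored at the end.
Because there's exactly one group, `findall` drops the full match and keeps group 1 from the one hit.

['8']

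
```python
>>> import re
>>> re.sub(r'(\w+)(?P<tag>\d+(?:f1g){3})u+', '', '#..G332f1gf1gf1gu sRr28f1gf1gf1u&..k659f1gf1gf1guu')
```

This matches one or more of a word character (captured); then one or more of a digit, then the literal 'f1g' repeated 3 times (captured as 'tag'); then one or more of a literal 'u'.
`sub` substitutes '' at each match site.

'#.. sRr28f1gf1gf1u&..'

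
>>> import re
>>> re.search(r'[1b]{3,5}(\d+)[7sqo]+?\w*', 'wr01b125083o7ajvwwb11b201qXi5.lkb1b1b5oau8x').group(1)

The match spans [3:29] → '1b125083o7ajvwwb11b201qXi5'.
Captured: group 1 = '25083'.

'25083'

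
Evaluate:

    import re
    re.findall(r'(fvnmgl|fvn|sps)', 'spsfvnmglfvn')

['sps', 'fvnmgl', 'fvn']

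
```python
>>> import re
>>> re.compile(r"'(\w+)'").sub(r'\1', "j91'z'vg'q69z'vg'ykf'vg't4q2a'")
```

'j91zvgq69zvgykfvgt4q2a'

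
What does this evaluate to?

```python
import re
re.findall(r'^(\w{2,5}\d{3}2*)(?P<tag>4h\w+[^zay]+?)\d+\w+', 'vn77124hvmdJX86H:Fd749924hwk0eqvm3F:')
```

Pattern: anchored at the start of the string; then 2 to 5 of a word character, then exactly 3 of a digit, then zero or more of the literal '2' (captured); then the literal '4h', then one or more of a word character, then one or more of any character except [zay] (lazy) (captured as 'tag'); then one or more of a digit, then one or more of a word character.
With the lazy modifier that quantifier settles for the fewest repetitions that let the rest of the pattern succeed (the atoms after it are unaffected and can still be greedy).
Scanning left to right: at [0:35] match 'vn77124hvmdJX86H:Fd749924hwk0eqvm3F', groups = ('vn7712', '4hvmdJX86H:Fd').
Multiple groups make `findall` return tuples — one 2-tuple for the one match.

[('vn7712', '4hvmdJX86H:Fd')]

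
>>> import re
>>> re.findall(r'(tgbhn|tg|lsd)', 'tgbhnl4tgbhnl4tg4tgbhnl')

['tgbhn', 'tgbhn', 'tg', 'tgbhn']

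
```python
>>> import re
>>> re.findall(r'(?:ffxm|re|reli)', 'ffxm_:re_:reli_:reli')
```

['ffxm', 're', 're', 're']

`|` is ordered: at each position the engine commits to the first alternative that works.
Walking the string: at [0:4] → 'ffxm'; at [6:8] → 're'; at [10:12] → 're'; at [16:18] → 're'.
With no groups in the pattern, `findall` gives back each whole match — 4 here.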